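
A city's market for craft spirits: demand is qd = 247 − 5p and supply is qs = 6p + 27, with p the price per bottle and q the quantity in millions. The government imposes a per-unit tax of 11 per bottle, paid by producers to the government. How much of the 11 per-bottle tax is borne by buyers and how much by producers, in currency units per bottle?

Buyers bear 6 per bottle; producers bear 5 per bottle.

Without the tax, 247 − 5p = 6p + 27 gives 11p = 220, so p* = 20 and q* = 147.
With the tax collected from producers, supply shifts: qs = 6(p − 11) + 27.
New equilibrium: buyers pay 26, producers receive 15, q = 117. (Wedge: pb − ps = 11.)
Burden on buyers: 6; on producers: 5. (They sum to 11.)
The less price-elastic side of the market bears the larger share of a per-unit tax.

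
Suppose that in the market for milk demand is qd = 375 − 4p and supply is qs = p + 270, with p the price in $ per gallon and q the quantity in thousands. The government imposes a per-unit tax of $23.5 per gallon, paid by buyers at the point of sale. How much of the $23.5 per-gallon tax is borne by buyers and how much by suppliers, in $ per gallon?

Buyers bear $4.7 per gallon; suppliers bear $18.8 per gallon.

Before the tax: set 375 − 4p = p + 270 → p* = $21, q* = 291.
With the tax collected from buyers, demand (in seller-price terms) shifts: qd = 375 − 4(p + 23.5).
Solving gives q = 272.2 with buyers paying $25.7 and suppliers receiving $2.2 (the $23.5 wedge).
Burden on buyers: $4.7; on suppliers: $18.8. (They sum to $23.5.)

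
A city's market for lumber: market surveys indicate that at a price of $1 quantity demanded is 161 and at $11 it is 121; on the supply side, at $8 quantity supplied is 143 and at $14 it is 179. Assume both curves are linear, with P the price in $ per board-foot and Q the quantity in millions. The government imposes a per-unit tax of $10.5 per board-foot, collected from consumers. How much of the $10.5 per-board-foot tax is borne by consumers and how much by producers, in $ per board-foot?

Consumers bear $6.3 per board-foot; producers bear $4.2 per board-foot.

Demand slope: (121 − 161)/(11 − 1) = -4, so Qd = 165 − 4P.
Supply slope: (179 − 143)/(14 − 8) = 6, so Qs = 6P + 95.
Without the tax, 165 − 4P = 6P + 95 gives 10P = 70, so P* = $7 and Q* = 137.
With the tax collected from consumers, demand (in seller-price terms) shifts: Qd = 165 − 4(P + 10.5).
Solving gives Q = 111.8 with consumers paying $13.3 and producers receiving $2.8 (the $10.5 wedge).
Burden on consumers: $6.3; on producers: $4.2. (They sum to $10.5.)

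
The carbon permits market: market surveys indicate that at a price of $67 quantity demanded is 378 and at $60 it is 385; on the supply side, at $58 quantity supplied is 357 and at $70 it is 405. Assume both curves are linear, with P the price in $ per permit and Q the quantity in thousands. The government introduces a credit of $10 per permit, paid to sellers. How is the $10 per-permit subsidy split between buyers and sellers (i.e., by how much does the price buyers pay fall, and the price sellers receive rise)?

Demand slope: (385 − 378)/(60 − 67) = -1, so Qd = 445 − P.
Supply slope: (405 − 357)/(70 − 58) = 4, so Qs = 4P + 125.
Before the subsidy: set 445 − P = 4P + 125 → P* = $64, Q* = 381.
With a per-unit subsidy paid to sellers, each receives P + 10 per unit sold, so supply becomes Qs = 4(P + 10) + 125.
Solving gives Q = 389 with buyers paying $56 and sellers receiving $66 (the $10 wedge).
Gain to buyers: $8; to sellers: $2. (They sum to $10.)

Buyers gain $8 per permit; sellers gain $2 per permit.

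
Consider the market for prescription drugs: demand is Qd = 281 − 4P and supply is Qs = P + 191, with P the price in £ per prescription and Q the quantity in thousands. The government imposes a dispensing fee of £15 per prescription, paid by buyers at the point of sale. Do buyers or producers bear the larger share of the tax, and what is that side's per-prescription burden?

Producers bear the larger share: £12 per prescription.

Without the tax, 281 − 4P = P + 191 gives 5P = 90, so P* = £18 and Q* = 209.
With the tax collected from buyers, demand (in seller-price terms) shifts: Qd = 281 − 4(P + 15).
New equilibrium: buyers pay £21, producers receive £6, Q = 197. (Wedge: Pb − Ps = 15.)
Per-prescription burden: buyers £3, producers £12.
Producers take the larger share because supply is less price-elastic here (demand slope 4 vs supply slope 1).
The less price-elastic side of the market bears the larger share of a per-unit tax.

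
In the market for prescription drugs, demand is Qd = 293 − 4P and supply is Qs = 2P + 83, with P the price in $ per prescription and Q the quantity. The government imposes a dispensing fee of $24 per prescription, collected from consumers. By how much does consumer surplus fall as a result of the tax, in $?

Consumer surplus falls by $1096.

Before the tax: set 293 − 4P = 2P + 83 → P* = $35, Q* = 153.
With the tax collected from consumers, demand (in seller-price terms) shifts: Qd = 293 − 4(P + 24).
Solving gives Q = 121 with consumers paying $43 and suppliers receiving $19 (the $24 wedge).
ΔCS is the trapezoid between Q = 121 and Q = 153 of height $8: ½ · (153 + 121) · 8 = $1096.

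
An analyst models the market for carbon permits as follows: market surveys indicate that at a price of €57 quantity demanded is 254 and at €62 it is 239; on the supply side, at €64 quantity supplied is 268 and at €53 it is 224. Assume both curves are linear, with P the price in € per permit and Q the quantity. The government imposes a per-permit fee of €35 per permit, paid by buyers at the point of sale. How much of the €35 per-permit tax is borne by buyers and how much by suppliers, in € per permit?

Buyers bear €20 per permit; suppliers bear €15 per permit.

Demand slope: (239 − 254)/(62 − 57) = -3, so Qd = 425 − 3P.
Supply slope: (224 − 268)/(53 − 64) = 4, so Qs = 4P + 12.
Before the tax: set 425 − 3P = 4P + 12 → P* = €59, Q* = 248.
With the tax collected from buyers, demand (in seller-price terms) shifts: Qd = 425 − 3(P + 35).
Solving gives Q = 188 with buyers paying €79 and suppliers receiving €44 (the €35 wedge).
Burden on buyers: €20; on suppliers: €15. (They sum to €35.)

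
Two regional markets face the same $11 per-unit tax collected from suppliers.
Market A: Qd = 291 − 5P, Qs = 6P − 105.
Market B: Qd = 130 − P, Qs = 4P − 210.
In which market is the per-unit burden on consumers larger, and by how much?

Market B, by $2.8.

Market A: pre-tax P* = $36, Q* = 111; post-tax Q = 81; per-unit burden on consumers = $6.
Market B: pre-tax P* = $68, Q* = 62; post-tax Q = 53.2; per-unit burden on consumers = $8.8.
Difference: $6 vs $8.8 → market B is larger by $2.8.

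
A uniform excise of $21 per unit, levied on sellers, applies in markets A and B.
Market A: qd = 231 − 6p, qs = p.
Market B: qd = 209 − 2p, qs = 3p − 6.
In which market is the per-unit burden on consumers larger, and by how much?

Market A: pre-tax p* = $33, q* = 33; post-tax q = 15; per-unit burden on consumers = $3.
Market B: pre-tax p* = $43, q* = 123; post-tax q = 97.8; per-unit burden on consumers = $12.6.
Difference: $3 vs $12.6 → market B is larger by $9.6.

Market B, by $9.6.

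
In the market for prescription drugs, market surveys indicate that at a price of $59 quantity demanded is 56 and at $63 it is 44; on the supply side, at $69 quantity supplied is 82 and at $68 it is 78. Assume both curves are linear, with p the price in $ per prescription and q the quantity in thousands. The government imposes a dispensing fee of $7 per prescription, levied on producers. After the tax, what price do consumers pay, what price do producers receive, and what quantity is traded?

Consumers pay $65; producers receive $58; quantity = 38.

Demand slope: (44 − 56)/(63 − 59) = -3, so qd = 233 − 3p.
Supply slope: (78 − 82)/(68 − 69) = 4, so qs = 4p − 194.
Before the tax: set 233 − 3p = 4p − 194 → p* = $61, q* = 50.
With the tax collected from producers, supply shifts: qs = 4(p − 7) − 194.
Solving gives q = 38 with consumers paying $65 and producers receiving $58 (the $7 wedge).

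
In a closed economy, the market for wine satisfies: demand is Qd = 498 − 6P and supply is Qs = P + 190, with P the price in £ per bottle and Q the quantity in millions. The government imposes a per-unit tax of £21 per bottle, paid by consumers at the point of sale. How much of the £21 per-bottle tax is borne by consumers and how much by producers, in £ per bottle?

Consumers bear £3 per bottle; producers bear £18 per bottle.

Without the tax, 498 − 6P = P + 190 gives 7P = 308, so P* = £44 and Q* = 234.
With the tax collected from consumers, demand (in seller-price terms) shifts: Qd = 498 − 6(P + 21).
New equilibrium: consumers pay £47, producers receive £26, Q = 216. (Wedge: Pb − Ps = 21.)
Burden on consumers: £3; on producers: £18. (They sum to £21.)
The less price-elastic side of the market bears the larger share of a per-unit tax.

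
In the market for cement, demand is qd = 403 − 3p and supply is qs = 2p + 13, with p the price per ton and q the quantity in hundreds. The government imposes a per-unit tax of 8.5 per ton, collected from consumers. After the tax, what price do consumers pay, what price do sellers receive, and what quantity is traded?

Without the tax, 403 − 3p = 2p + 13 gives 5p = 390, so p* = 78 and q* = 169.
With the tax collected from consumers, demand (in seller-price terms) shifts: qd = 403 − 3(p + 8.5).
Solving gives q = 158.8 with consumers paying 81.4 and sellers receiving 72.9 (the 8.5 wedge).
The less price-elastic side of the market bears the larger share of a per-unit tax.

Consumers pay 81.4; sellers receive 72.9; quantity = 158.8.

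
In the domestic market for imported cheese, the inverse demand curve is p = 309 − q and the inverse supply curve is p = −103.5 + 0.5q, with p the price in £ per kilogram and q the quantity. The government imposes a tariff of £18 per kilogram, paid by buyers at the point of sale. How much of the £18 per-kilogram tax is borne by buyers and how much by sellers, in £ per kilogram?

Inverting to q(p) form: qd = 309 − p; qs = 2p + 207.
Without the tax, 309 − p = 2p + 207 gives 3p = 102, so p* = £34 and q* = 275.
With the tax collected from buyers, demand (in seller-price terms) shifts: qd = 309 − (p + 18).
Solving gives q = 263 with buyers paying £46 and sellers receiving £28 (the £18 wedge).
Burden on buyers: £12; on sellers: £6. (They sum to £18.)
The less price-elastic side of the market bears the larger share of a per-unit tax.

Buyers bear £12 per kilogram; sellers bear £6 per kilogram.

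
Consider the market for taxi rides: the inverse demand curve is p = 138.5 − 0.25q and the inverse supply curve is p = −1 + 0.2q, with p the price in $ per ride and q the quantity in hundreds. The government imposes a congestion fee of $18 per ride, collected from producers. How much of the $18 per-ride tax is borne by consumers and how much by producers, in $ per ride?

Inverting to q(p) form: qd = 554 − 4p; qs = 5p + 5.
Without the tax, 554 − 4p = 5p + 5 gives 9p = 549, so p* = $61 and q* = 310.
With the tax collected from producers, supply shifts: qs = 5(p − 18) + 5.
New equilibrium: consumers pay $71, producers receive $53, q = 270. (Wedge: pb − ps = 18.)
Burden on consumers: $10; on producers: $8. (They sum to $18.)
The less price-elastic side of the market bears the larger share of a per-unit tax.

Consumers bear $10 per ride; producers bear $8 per ride.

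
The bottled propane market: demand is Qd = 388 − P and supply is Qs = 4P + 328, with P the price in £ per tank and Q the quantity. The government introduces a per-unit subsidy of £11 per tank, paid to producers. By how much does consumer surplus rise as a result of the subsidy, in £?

Consumer surplus rises by £3347.52.

Before the subsidy: set 388 − P = 4P + 328 → P* = £12, Q* = 376.
With a per-unit subsidy paid to producers, each receives P + 11 per unit sold, so supply becomes Qs = 4(P + 11) + 328.
New equilibrium: consumers pay £3.2, producers receive £14.2, Q = 384.8. (Wedge: Pb − Ps = −11.)
ΔCS is the trapezoid between Q = 384.8 and Q = 376 of height £8.8: ½ · (376 + 384.8) · 8.8 = £3347.52.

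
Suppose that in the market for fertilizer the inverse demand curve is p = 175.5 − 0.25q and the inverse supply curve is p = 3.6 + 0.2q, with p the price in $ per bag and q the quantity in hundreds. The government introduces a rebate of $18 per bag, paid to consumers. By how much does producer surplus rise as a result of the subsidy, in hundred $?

Producer surplus rises by $3216 hundred.

Rewrite in direct form: qd = 702 − 4p and qs = 5p − 18.
Without the subsidy, 702 − 4p = 5p − 18 gives 9p = 720, so p* = $80 and q* = 382.
With a per-unit subsidy paid to consumers, each effectively pays p − 18, so demand becomes qd = 702 − 4(p − 18).
New equilibrium: consumers pay $70, producers receive $88, q = 422. (Wedge: pb − ps = −18.)
ΔPS is the trapezoid between Q = 422 and Q = 382 of height $8: ½ · (382 + 422) · 8 = $3216.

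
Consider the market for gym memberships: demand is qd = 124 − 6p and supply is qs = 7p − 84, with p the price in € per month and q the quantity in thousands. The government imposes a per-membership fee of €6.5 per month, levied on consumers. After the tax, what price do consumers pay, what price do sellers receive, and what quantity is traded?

Consumers pay €19.5; sellers receive €13; quantity = 7.

Before the tax: set 124 − 6p = 7p − 84 → p* = €16, q* = 28.
With the tax collected from consumers, demand (in seller-price terms) shifts: qd = 124 − 6(p + 6.5).
Solving gives q = 7 with consumers paying €19.5 and sellers receiving €13 (the €6.5 wedge).
The less price-elastic side of the market bears the larger share of a per-unit tax.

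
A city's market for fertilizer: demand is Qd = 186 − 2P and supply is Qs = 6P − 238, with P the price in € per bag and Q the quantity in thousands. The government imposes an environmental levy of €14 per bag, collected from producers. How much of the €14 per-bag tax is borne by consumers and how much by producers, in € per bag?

Without the tax, 186 − 2P = 6P − 238 gives 8P = 424, so P* = €53 and Q* = 80.
With the tax collected from producers, supply shifts: Qs = 6(P − 14) − 238.
New equilibrium: consumers pay €63.5, producers receive €49.5, Q = 59. (Wedge: Pb − Ps = 14.)
Burden on consumers: €10.5; on producers: €3.5. (They sum to €14.)
The less price-elastic side of the market bears the larger share of a per-unit tax.

Consumers bear €10.5 per bag; producers bear €3.5 per bag.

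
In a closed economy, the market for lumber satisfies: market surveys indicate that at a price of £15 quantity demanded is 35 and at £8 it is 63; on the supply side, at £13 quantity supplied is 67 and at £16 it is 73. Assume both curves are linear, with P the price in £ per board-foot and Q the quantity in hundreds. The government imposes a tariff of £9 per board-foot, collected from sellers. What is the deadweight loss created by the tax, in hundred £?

Demand slope: (63 − 35)/(8 − 15) = -4, so Qd = 95 − 4P.
Supply slope: (73 − 67)/(16 − 13) = 2, so Qs = 2P + 41.
Before the tax: set 95 − 4P = 2P + 41 → P* = £9, Q* = 59.
With the tax collected from sellers, supply shifts: Qs = 2(P − 9) + 41.
Solving gives Q = 47 with buyers paying £12 and sellers receiving £3 (the £9 wedge).
Quantity falls by |ΔQ| = |59 − 47| = 12.
DWL = ½ · t · |ΔQ| = ½ · 9 · 12 = £54.

Deadweight loss = £54 hundred.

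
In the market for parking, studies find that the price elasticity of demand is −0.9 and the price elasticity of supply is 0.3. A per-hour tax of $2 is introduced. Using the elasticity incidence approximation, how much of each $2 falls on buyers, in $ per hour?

Buyers bear ≈ $0.5 per hour.

Incidence ratio: buyers' share ≈ εs / (εs + |εd|) = 0.3 / (0.3 + 0.9) = 0.25.
So buyers bear ≈ 0.25 × $2 = $0.5; producers bear $1.5.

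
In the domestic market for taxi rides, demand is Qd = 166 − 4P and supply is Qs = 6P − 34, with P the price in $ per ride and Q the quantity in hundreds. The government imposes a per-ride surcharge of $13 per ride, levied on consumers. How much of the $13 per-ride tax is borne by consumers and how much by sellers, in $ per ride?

Consumers bear $7.8 per ride; sellers bear $5.2 per ride.

Without the tax, 166 − 4P = 6P − 34 gives 10P = 200, so P* = $20 and Q* = 86.
With the tax collected from consumers, demand (in seller-price terms) shifts: Qd = 166 − 4(P + 13).
Solving gives Q = 54.8 with consumers paying $27.8 and sellers receiving $14.8 (the $13 wedge).
Burden on consumers: $7.8; on sellers: $5.2. (They sum to $13.)
The less price-elastic side of the market bears the larger share of a per-unit tax.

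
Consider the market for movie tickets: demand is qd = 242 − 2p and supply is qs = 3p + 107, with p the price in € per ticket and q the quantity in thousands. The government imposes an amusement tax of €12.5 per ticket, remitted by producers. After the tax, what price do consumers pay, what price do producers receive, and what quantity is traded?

Without the tax, 242 − 2p = 3p + 107 gives 5p = 135, so p* = €27 and q* = 188.
With the tax collected from producers, supply shifts: qs = 3(p − 12.5) + 107.
Solving gives q = 173 with consumers paying €34.5 and producers receiving €22 (the €12.5 wedge).

Consumers pay €34.5; producers receive €22; quantity = 173.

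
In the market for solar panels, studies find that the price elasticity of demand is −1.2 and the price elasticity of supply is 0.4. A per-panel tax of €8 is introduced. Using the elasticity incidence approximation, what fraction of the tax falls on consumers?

Consumers' share ≈ 0.25.

Incidence ratio: consumers' share ≈ εs / (εs + |εd|) = 0.4 / (0.4 + 1.2) = 0.25.
Supply is the less elastic side, so consumers bear the smaller share.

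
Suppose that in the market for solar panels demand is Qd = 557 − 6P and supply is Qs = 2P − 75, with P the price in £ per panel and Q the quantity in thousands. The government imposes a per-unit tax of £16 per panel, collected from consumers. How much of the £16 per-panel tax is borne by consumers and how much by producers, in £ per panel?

Consumers bear £4 per panel; producers bear £12 per panel.

Without the tax, 557 − 6P = 2P − 75 gives 8P = 632, so P* = £79 and Q* = 83.
With the tax collected from consumers, demand (in seller-price terms) shifts: Qd = 557 − 6(P + 16).
Solving gives Q = 59 with consumers paying £83 and producers receiving £67 (the £16 wedge).
Burden on consumers: £4; on producers: £12. (They sum to £16.)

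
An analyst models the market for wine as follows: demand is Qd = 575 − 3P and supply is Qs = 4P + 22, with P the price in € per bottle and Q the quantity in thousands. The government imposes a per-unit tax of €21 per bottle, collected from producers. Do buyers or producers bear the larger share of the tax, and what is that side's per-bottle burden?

Without the tax, 575 − 3P = 4P + 22 gives 7P = 553, so P* = €79 and Q* = 338.
With the tax collected from producers, supply shifts: Qs = 4(P − 21) + 22.
Solving gives Q = 302 with buyers paying €91 and producers receiving €70 (the €21 wedge).
Per-bottle burden: buyers €12, producers €9.
Buyers take the larger share because demand is less price-elastic here (demand slope 3 vs supply slope 4).
The less price-elastic side of the market bears the larger share of a per-unit tax.

Buyers bear the larger share: €12 per bottle.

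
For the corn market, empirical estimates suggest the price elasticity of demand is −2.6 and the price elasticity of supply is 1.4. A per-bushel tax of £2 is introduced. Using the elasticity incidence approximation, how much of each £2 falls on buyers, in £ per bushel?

Incidence ratio: buyers' share ≈ εs / (εs + |εd|) = 1.4 / (1.4 + 2.6) = 0.35.
So buyers bear ≈ 0.35 × £2 = £0.7; sellers bear £1.3.

Buyers bear ≈ £0.7 per bushel.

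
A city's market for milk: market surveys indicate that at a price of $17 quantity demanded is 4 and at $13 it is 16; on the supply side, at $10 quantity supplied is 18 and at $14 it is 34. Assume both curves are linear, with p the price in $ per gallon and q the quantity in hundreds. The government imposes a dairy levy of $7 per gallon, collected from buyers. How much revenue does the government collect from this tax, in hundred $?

Tax revenue = $70 hundred.

Demand slope: (16 − 4)/(13 − 17) = -3, so qd = 55 − 3p.
Supply slope: (34 − 18)/(14 − 10) = 4, so qs = 4p − 22.
Before the tax: set 55 − 3p = 4p − 22 → p* = $11, q* = 22.
With the tax collected from buyers, demand (in seller-price terms) shifts: qd = 55 − 3(p + 7).
New equilibrium: buyers pay $15, producers receive $8, q = 10. (Wedge: pb − ps = 7.)
Revenue = t · Q = 7 · 10 = $70.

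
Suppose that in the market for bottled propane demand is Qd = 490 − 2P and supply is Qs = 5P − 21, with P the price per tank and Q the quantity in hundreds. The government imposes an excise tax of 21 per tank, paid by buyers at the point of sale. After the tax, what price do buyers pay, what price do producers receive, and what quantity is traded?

Before the tax: set 490 − 2P = 5P − 21 → P* = 73, Q* = 344.
With the tax collected from buyers, demand (in seller-price terms) shifts: Qd = 490 − 2(P + 21).
New equilibrium: buyers pay 88, producers receive 67, Q = 314. (Wedge: Pb − Ps = 21.)

Buyers pay 88; producers receive 67; quantity = 314.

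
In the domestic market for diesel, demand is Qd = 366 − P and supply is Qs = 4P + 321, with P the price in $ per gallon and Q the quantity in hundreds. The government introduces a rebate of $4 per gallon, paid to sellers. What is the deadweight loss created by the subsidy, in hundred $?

Deadweight loss = $6.4 hundred.

Before the subsidy: set 366 − P = 4P + 321 → P* = $9, Q* = 357.
With a per-unit subsidy paid to sellers, each receives P + 4 per unit sold, so supply becomes Qs = 4(P + 4) + 321.
New equilibrium: buyers pay $5.8, sellers receive $9.8, Q = 360.2. (Wedge: Pb − Ps = −4.)
Quantity rises by |ΔQ| = |357 − 360.2| = 3.2.
DWL = ½ · t · |ΔQ| = ½ · 4 · 3.2 = $6.4.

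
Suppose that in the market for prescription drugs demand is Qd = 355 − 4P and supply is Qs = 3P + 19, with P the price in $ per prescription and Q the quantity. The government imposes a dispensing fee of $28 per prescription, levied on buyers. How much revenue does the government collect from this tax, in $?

Before the tax: set 355 − 4P = 3P + 19 → P* = $48, Q* = 163.
With the tax collected from buyers, demand (in seller-price terms) shifts: Qd = 355 − 4(P + 28).
New equilibrium: buyers pay $60, suppliers receive $32, Q = 115. (Wedge: Pb − Ps = 28.)
Revenue = t · Q = 28 · 115 = $3220.

Tax revenue = $3220.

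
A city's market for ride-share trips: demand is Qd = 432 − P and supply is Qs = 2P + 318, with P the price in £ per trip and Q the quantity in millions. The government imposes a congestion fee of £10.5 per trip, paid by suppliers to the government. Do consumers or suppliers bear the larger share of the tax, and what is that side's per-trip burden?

Consumers bear the larger share: £7 per trip.

Before the tax: set 432 − P = 2P + 318 → P* = £38, Q* = 394.
With the tax collected from suppliers, supply shifts: Qs = 2(P − 10.5) + 318.
New equilibrium: consumers pay £45, suppliers receive £34.5, Q = 387. (Wedge: Pb − Ps = 10.5.)
Per-trip burden: consumers £7, suppliers £3.5.
Consumers take the larger share because demand is less price-elastic here (demand slope 1 vs supply slope 2).
The less price-elastic side of the market bears the larger share of a per-unit tax.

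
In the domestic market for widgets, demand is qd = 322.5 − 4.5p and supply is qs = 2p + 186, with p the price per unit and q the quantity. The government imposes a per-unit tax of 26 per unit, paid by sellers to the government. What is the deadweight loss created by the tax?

Without the tax, 322.5 − 4.5p = 2p + 186 gives 6.5p = 136.5, so p* = 21 and q* = 228.
With the tax collected from sellers, supply shifts: qs = 2(p − 26) + 186.
New equilibrium: consumers pay 29, sellers receive 3, q = 192. (Wedge: pb − ps = 26.)
Quantity falls by |ΔQ| = |228 − 192| = 36.
DWL = ½ · t · |ΔQ| = ½ · 26 · 36 = 468.

Deadweight loss = 468.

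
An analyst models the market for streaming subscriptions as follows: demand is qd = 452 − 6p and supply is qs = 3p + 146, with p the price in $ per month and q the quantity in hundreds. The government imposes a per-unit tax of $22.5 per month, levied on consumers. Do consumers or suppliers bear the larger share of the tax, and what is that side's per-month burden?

Suppliers bear the larger share: $15 per month.

Without the tax, 452 − 6p = 3p + 146 gives 9p = 306, so p* = $34 and q* = 248.
With the tax collected from consumers, demand (in seller-price terms) shifts: qd = 452 − 6(p + 22.5).
New equilibrium: consumers pay $41.5, suppliers receive $19, q = 203. (Wedge: pb − ps = 22.5.)
Per-month burden: consumers $7.5, suppliers $15.
Suppliers take the larger share because supply is less price-elastic here (demand slope 6 vs supply slope 3).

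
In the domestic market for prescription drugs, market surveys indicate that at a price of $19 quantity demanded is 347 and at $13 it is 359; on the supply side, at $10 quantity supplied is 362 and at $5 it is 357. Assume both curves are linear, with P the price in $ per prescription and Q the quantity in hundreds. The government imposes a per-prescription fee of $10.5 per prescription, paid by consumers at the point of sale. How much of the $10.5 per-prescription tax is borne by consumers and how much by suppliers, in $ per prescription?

Demand slope: (359 − 347)/(13 − 19) = -2, so Qd = 385 − 2P.
Supply slope: (357 − 362)/(5 − 10) = 1, so Qs = P + 352.
Without the tax, 385 − 2P = P + 352 gives 3P = 33, so P* = $11 and Q* = 363.
With the tax collected from consumers, demand (in seller-price terms) shifts: Qd = 385 − 2(P + 10.5).
New equilibrium: consumers pay $14.5, suppliers receive $4, Q = 356. (Wedge: Pb − Ps = 10.5.)
Burden on consumers: $3.5; on suppliers: $7. (They sum to $10.5.)

Consumers bear $3.5 per prescription; suppliers bear $7 per prescription.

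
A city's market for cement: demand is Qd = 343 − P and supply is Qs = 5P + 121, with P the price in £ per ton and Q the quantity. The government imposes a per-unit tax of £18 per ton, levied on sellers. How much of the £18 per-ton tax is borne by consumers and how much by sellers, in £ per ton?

Consumers bear £15 per ton; sellers bear £3 per ton.

Without the tax, 343 − P = 5P + 121 gives 6P = 222, so P* = £37 and Q* = 306.
With the tax collected from sellers, supply shifts: Qs = 5(P − 18) + 121.
New equilibrium: consumers pay £52, sellers receive £34, Q = 291. (Wedge: Pb − Ps = 18.)
Burden on consumers: £15; on sellers: £3. (They sum to £18.)
The less price-elastic side of the market bears the larger share of a per-unit tax.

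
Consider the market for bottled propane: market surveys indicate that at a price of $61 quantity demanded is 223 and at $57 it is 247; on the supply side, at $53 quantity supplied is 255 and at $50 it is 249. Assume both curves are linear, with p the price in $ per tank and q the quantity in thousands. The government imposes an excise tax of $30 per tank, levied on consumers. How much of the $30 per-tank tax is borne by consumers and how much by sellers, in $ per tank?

Consumers bear $7.5 per tank; sellers bear $22.5 per tank.

Demand slope: (247 − 223)/(57 − 61) = -6, so qd = 589 − 6p.
Supply slope: (249 − 255)/(50 − 53) = 2, so qs = 2p + 149.
Without the tax, 589 − 6p = 2p + 149 gives 8p = 440, so p* = $55 and q* = 259.
With the tax collected from consumers, demand (in seller-price terms) shifts: qd = 589 − 6(p + 30).
New equilibrium: consumers pay $62.5, sellers receive $32.5, q = 214. (Wedge: pb − ps = 30.)
Burden on consumers: $7.5; on sellers: $22.5. (They sum to $30.)
The less price-elastic side of the market bears the larger share of a per-unit tax.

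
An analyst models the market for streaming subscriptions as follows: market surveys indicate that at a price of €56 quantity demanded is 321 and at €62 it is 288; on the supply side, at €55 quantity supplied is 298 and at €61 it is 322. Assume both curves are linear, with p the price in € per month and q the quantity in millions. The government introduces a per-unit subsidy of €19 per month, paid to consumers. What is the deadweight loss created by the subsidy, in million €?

Deadweight loss = €418 million.

Demand slope: (288 − 321)/(62 − 56) = -5.5, so qd = 629 − 5.5p.
Supply slope: (322 − 298)/(61 − 55) = 4, so qs = 4p + 78.
Without the subsidy, 629 − 5.5p = 4p + 78 gives 9.5p = 551, so p* = €58 and q* = 310.
With a per-unit subsidy paid to consumers, each effectively pays p − 19, so demand becomes qd = 629 − 5.5(p − 19).
New equilibrium: consumers pay €50, sellers receive €69, q = 354. (Wedge: pb − ps = −19.)
Quantity rises by |ΔQ| = |310 − 354| = 44.
DWL = ½ · t · |ΔQ| = ½ · 19 · 44 = €418.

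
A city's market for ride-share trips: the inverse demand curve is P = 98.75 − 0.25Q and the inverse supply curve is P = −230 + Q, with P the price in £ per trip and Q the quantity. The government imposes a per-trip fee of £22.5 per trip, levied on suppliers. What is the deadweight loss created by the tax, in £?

Deadweight loss = £202.5.

Inverting to Q(P) form: Qd = 395 − 4P; Qs = P + 230.
Without the tax, 395 − 4P = P + 230 gives 5P = 165, so P* = £33 and Q* = 263.
With the tax collected from suppliers, supply shifts: Qs = (P − 22.5) + 230.
Solving gives Q = 245 with buyers paying £37.5 and suppliers receiving £15 (the £22.5 wedge).
Quantity falls by |ΔQ| = |263 − 245| = 18.
DWL = ½ · t · |ΔQ| = ½ · 22.5 · 18 = £202.5.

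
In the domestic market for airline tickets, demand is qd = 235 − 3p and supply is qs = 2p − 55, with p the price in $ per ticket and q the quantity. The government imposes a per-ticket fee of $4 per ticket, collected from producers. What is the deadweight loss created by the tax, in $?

Before the tax: set 235 − 3p = 2p − 55 → p* = $58, q* = 61.
With the tax collected from producers, supply shifts: qs = 2(p − 4) − 55.
New equilibrium: buyers pay $59.6, producers receive $55.6, q = 56.2. (Wedge: pb − ps = 4.)
Quantity falls by |ΔQ| = |61 − 56.2| = 4.8.
DWL = ½ · t · |ΔQ| = ½ · 4 · 4.8 = $9.6.

Deadweight loss = $9.6.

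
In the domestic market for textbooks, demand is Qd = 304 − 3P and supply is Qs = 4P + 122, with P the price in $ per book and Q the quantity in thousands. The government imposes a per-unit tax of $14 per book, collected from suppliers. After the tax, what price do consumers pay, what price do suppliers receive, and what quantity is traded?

Consumers pay $34; suppliers receive $20; quantity = 202.

Without the tax, 304 − 3P = 4P + 122 gives 7P = 182, so P* = $26 and Q* = 226.
With the tax collected from suppliers, supply shifts: Qs = 4(P − 14) + 122.
Solving gives Q = 202 with consumers paying $34 and suppliers receiving $20 (the $14 wedge).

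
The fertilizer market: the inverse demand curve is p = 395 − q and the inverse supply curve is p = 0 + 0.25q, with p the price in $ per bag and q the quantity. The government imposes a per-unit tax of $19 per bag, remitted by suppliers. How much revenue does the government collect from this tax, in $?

Tax revenue = $5715.2.

Rewrite in direct form: qd = 395 − p and qs = 4p.
Before the tax: set 395 − p = 4p → p* = $79, q* = 316.
With the tax collected from suppliers, supply shifts: qs = 4(p − 19).
New equilibrium: buyers pay $94.2, suppliers receive $75.2, q = 300.8. (Wedge: pb − ps = 19.)
Revenue = t · Q = 19 · 300.8 = $5715.2.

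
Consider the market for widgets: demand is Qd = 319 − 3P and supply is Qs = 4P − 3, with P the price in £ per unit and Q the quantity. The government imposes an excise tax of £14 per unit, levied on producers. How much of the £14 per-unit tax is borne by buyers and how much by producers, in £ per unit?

Before the tax: set 319 − 3P = 4P − 3 → P* = £46, Q* = 181.
With the tax collected from producers, supply shifts: Qs = 4(P − 14) − 3.
New equilibrium: buyers pay £54, producers receive £40, Q = 157. (Wedge: Pb − Ps = 14.)
Burden on buyers: £8; on producers: £6. (They sum to £14.)

Buyers bear £8 per unit; producers bear £6 per unit.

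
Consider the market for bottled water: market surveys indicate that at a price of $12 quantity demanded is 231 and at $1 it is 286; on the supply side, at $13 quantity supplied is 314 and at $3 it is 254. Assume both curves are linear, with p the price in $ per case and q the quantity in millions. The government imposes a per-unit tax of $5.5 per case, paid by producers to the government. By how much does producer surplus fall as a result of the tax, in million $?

Demand slope: (286 − 231)/(1 − 12) = -5, so qd = 291 − 5p.
Supply slope: (254 − 314)/(3 − 13) = 6, so qs = 6p + 236.
Before the tax: set 291 − 5p = 6p + 236 → p* = $5, q* = 266.
With the tax collected from producers, supply shifts: qs = 6(p − 5.5) + 236.
Solving gives q = 251 with consumers paying $8 and producers receiving $2.5 (the $5.5 wedge).
ΔPS is the trapezoid between Q = 251 and Q = 266 of height $2.5: ½ · (266 + 251) · 2.5 = $646.25.

Producer surplus falls by $646.25 million.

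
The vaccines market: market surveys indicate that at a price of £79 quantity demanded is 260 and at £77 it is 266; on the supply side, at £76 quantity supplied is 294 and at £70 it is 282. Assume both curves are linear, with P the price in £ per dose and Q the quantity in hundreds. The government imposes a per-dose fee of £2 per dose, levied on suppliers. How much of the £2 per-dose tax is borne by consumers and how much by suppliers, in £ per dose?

Demand slope: (266 − 260)/(77 − 79) = -3, so Qd = 497 − 3P.
Supply slope: (282 − 294)/(70 − 76) = 2, so Qs = 2P + 142.
Before the tax: set 497 − 3P = 2P + 142 → P* = £71, Q* = 284.
With the tax collected from suppliers, supply shifts: Qs = 2(P − 2) + 142.
New equilibrium: consumers pay £71.8, suppliers receive £69.8, Q = 281.6. (Wedge: Pb − Ps = 2.)
Burden on consumers: £0.8; on suppliers: £1.2. (They sum to £2.)
The less price-elastic side of the market bears the larger share of a per-unit tax.

Consumers bear £0.8 per dose; suppliers bear £1.2 per dose.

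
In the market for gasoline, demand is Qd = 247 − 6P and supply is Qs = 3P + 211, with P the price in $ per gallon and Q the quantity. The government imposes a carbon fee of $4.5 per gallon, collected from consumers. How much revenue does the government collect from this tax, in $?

Tax revenue = $963.

Before the tax: set 247 − 6P = 3P + 211 → P* = $4, Q* = 223.
With the tax collected from consumers, demand (in seller-price terms) shifts: Qd = 247 − 6(P + 4.5).
Solving gives Q = 214 with consumers paying $5.5 and suppliers receiving $1 (the $4.5 wedge).
Revenue = t · Q = 4.5 · 214 = $963.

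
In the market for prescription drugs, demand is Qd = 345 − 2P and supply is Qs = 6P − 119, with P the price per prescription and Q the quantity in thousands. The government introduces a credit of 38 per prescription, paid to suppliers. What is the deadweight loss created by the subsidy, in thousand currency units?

Deadweight loss = 1083 thousand.

Before the subsidy: set 345 − 2P = 6P − 119 → P* = 58, Q* = 229.
With a per-unit subsidy paid to suppliers, each receives P + 38 per unit sold, so supply becomes Qs = 6(P + 38) − 119.
Solving gives Q = 286 with buyers paying 29.5 and suppliers receiving 67.5 (the 38 wedge).
Quantity rises by |ΔQ| = |229 − 286| = 57.
DWL = ½ · t · |ΔQ| = ½ · 38 · 57 = 1083.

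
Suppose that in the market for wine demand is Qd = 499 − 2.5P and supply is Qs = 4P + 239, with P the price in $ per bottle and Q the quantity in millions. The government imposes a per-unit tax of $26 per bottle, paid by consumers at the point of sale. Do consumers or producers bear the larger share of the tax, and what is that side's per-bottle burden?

Without the tax, 499 − 2.5P = 4P + 239 gives 6.5P = 260, so P* = $40 and Q* = 399.
With the tax collected from consumers, demand (in seller-price terms) shifts: Qd = 499 − 2.5(P + 26).
Solving gives Q = 359 with consumers paying $56 and producers receiving $30 (the $26 wedge).
Per-bottle burden: consumers $16, producers $10.
Consumers take the larger share because demand is less price-elastic here (demand slope 2.5 vs supply slope 4).

Consumers bear the larger share: $16 per bottle.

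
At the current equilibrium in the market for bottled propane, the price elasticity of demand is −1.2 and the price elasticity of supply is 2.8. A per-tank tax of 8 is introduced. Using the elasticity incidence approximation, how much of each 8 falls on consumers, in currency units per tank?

Incidence ratio: consumers' share ≈ εs / (εs + |εd|) = 2.8 / (2.8 + 1.2) = 0.7.
So consumers bear ≈ 0.7 × 8 = 5.6; sellers bear 2.4.

Consumers bear ≈ 5.6 per tank.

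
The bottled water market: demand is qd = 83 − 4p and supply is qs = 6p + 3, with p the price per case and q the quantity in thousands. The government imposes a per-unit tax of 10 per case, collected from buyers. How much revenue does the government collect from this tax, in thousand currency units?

Without the tax, 83 − 4p = 6p + 3 gives 10p = 80, so p* = 8 and q* = 51.
With the tax collected from buyers, demand (in seller-price terms) shifts: qd = 83 − 4(p + 10).
Solving gives q = 27 with buyers paying 14 and sellers receiving 4 (the 10 wedge).
Revenue = t · Q = 10 · 27 = 270.

Tax revenue = 270 thousand.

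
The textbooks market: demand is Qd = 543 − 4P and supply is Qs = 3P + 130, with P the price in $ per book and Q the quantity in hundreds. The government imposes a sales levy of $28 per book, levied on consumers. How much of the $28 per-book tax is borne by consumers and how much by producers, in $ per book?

Consumers bear $12 per book; producers bear $16 per book.

Before the tax: set 543 − 4P = 3P + 130 → P* = $59, Q* = 307.
With the tax collected from consumers, demand (in seller-price terms) shifts: Qd = 543 − 4(P + 28).
New equilibrium: consumers pay $71, producers receive $43, Q = 259. (Wedge: Pb − Ps = 28.)
Burden on consumers: $12; on producers: $16. (They sum to $28.)
The less price-elastic side of the market bears the larger share of a per-unit tax.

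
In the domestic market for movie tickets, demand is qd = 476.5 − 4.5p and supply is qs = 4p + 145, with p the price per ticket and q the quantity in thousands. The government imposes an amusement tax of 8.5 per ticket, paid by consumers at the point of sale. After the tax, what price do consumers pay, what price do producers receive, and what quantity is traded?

Before the tax: set 476.5 − 4.5p = 4p + 145 → p* = 39, q* = 301.
With the tax collected from consumers, demand (in seller-price terms) shifts: qd = 476.5 − 4.5(p + 8.5).
Solving gives q = 283 with consumers paying 43 and producers receiving 34.5 (the 8.5 wedge).

Consumers pay 43; producers receive 34.5; quantity = 283.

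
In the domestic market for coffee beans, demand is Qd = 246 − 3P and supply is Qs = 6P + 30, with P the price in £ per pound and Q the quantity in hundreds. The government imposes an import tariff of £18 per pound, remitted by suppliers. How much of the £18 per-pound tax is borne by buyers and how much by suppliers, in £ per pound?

Without the tax, 246 − 3P = 6P + 30 gives 9P = 216, so P* = £24 and Q* = 174.
With the tax collected from suppliers, supply shifts: Qs = 6(P − 18) + 30.
Solving gives Q = 138 with buyers paying £36 and suppliers receiving £18 (the £18 wedge).
Burden on buyers: £12; on suppliers: £6. (They sum to £18.)

Buyers bear £12 per pound; suppliers bear £6 per pound.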